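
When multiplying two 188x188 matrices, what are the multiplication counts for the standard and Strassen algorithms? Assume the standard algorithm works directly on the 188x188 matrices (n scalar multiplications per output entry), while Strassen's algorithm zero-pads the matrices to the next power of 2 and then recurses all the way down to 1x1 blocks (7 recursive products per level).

Matrix multiplication for 188x188 matrices:

Strassen's algorithm requires power-of-2 dimensions. Pad 188x188 to 256x256 (next power of 2).

Standard algorithm: 188^3 = 6644672 multiplications
Strassen's algorithm: 7^(log2(256)) = 7^8 = 5764801 multiplications
Savings: 6644672 - 5764801 = 879871 multiplications

Standard: 6644672 multiplications (188^3). Strassen: 5764801 multiplications (7^8, after padding to 256x256). Strassen reduces 8 recursive multiplications to 7 at each level.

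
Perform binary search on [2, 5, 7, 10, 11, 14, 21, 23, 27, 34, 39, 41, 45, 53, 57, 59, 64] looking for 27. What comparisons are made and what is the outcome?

Binary search for 27 in [2, 5, 7, 10, 11, 14, 21, 23, 27, 34, 39, 41, 45, 53, 57, 59, 64]:

lo=0, hi=16, mid=8, arr[mid]=27 -> Found target at index 8!

Binary search finds 27 at index 8 after 1 comparisons. The search repeatedly halves the search space by comparing with the middle element.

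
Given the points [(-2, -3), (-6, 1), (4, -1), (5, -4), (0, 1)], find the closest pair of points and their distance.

Computing all pairwise distances among 5 points:

d((-2, -3), (-6, 1)) = 5.6569
d((-2, -3), (4, -1)) = 6.3246
d((-2, -3), (5, -4)) = 7.0711
d((-2, -3), (0, 1)) = 4.4721
d((-6, 1), (4, -1)) = 10.198
d((-6, 1), (5, -4)) = 12.083
d((-6, 1), (0, 1)) = 6.0
d((4, -1), (5, -4)) = 3.1623 <-- minimum
d((4, -1), (0, 1)) = 4.4721
d((5, -4), (0, 1)) = 7.0711

Closest pair: (4, -1) and (5, -4) with distance 3.1623

The closest pair is (4, -1) and (5, -4) with Euclidean distance 3.1623. For 5 points, brute-force pairwise comparison is shown above. For large n, the divide-and-conquer algorithm (sort by x, recurse on halves, check the dividing strip) achieves O(n log n).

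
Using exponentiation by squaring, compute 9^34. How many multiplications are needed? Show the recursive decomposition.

Computing 9^34 by squaring (build up from 9^1; each line after the first costs one multiplication):

9^1 = 9
9^2 = (9^1)^2 = 9^2 = 81
9^4 = (9^2)^2 = 81^2 = 6561
9^8 = (9^4)^2 = 6561^2 = 43046721
9^16 = (9^8)^2 = 43046721^2 = 1853020188851841
9^17 = 9 * 9^16 = 9 * 1853020188851841 = 16677181699666569
9^34 = (9^17)^2 = 16677181699666569^2 = 278128389443693511257285776231761

Result: 278128389443693511257285776231761
Multiplications needed: 6 (6 lines after 9^1)

9^34 = 278128389443693511257285776231761. Using exponentiation by squaring, this requires 6 multiplications. The key idea: if the exponent is even, square the half-power; if odd, multiply by the base once.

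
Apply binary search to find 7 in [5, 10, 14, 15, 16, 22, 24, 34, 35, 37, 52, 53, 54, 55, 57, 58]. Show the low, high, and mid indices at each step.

Binary search for 7 in [5, 10, 14, 15, 16, 22, 24, 34, 35, 37, 52, 53, 54, 55, 57, 58]:

lo=0, hi=15, mid=7, arr[mid]=34 -> 34 > 7, search left half
lo=0, hi=6, mid=3, arr[mid]=15 -> 15 > 7, search left half
lo=0, hi=2, mid=1, arr[mid]=10 -> 10 > 7, search left half
lo=0, hi=0, mid=0, arr[mid]=5 -> 5 < 7, search right half
lo=1 > hi=0, target 7 not found

Binary search determines that 7 is not in the array after 4 comparisons. The search space was exhausted without finding the target.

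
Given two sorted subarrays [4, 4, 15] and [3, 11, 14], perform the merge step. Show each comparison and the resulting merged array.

Merging process:

Compare 4 vs 3: take 3 from right. Merged: [3]
Compare 4 vs 11: take 4 from left. Merged: [3, 4]
Compare 4 vs 11: take 4 from left. Merged: [3, 4, 4]
Compare 15 vs 11: take 11 from right. Merged: [3, 4, 4, 11]
Compare 15 vs 14: take 14 from right. Merged: [3, 4, 4, 11, 14]
Append remaining from left: [15]. Merged: [3, 4, 4, 11, 14, 15]

Final merged array: [3, 4, 4, 11, 14, 15]
Total comparisons: 5

The merged array is [3, 4, 4, 11, 14, 15], requiring 5 comparisons. The merge step runs in O(n) time where n is the total number of elements.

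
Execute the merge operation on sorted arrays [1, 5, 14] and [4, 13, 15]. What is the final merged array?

Merging process:

Compare 1 vs 4: take 1 from left. Merged: [1]
Compare 5 vs 4: take 4 from right. Merged: [1, 4]
Compare 5 vs 13: take 5 from left. Merged: [1, 4, 5]
Compare 14 vs 13: take 13 from right. Merged: [1, 4, 5, 13]
Compare 14 vs 15: take 14 from left. Merged: [1, 4, 5, 13, 14]
Append remaining from right: [15]. Merged: [1, 4, 5, 13, 14, 15]

Final merged array: [1, 4, 5, 13, 14, 15]
Total comparisons: 5

The merged array is [1, 4, 5, 13, 14, 15], requiring 5 comparisons. The merge step runs in O(n) time where n is the total number of elements.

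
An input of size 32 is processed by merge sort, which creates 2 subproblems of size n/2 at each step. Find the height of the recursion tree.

For divide and conquer with division factor 2:

Problem sizes at each level:
Level 0: 32
Level 1: 16
Level 2: 8
Level 3: 4
Level 4: 2
Level 5: 1

The root is level 0 and the size-1 base case is level 5 (the tree spans levels 0 through 5, i.e. 6 levels counting the root), so the depth is the number of divisions: log_2(32) = 5

The recursion tree depth is log_2(32) = 5. At each level, the problem size is divided by 2, so it takes 5 divisions to reduce to a base case of size 1. The algorithm makes 2 recursive calls at each level.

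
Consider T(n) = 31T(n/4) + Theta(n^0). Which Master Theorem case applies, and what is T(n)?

Master Theorem for T(n) = 31T(n/4) + O(n^0):

a = 31, b = 4, c = 0
log_b(a) = log_4(31) = 2.4771

Case 1: c = 0 < log_4(31) = 2.4771
T(n) = O(n^(log_4 31))

For T(n) = 31T(n/4) + O(n^0): log_4(31) = 2.4771. This is Case 1 of the Master Theorem (c < log_b(a), work dominated by leaves), giving O(n^(log_4 31)).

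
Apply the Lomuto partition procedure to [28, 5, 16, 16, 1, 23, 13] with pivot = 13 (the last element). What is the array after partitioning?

Lomuto partition with pivot = 13:

Initial array: [28, 5, 16, 16, 1, 23, 13]

arr[0]=28 > 13: no swap
arr[1]=5 <= 13: swap with position 0, array becomes [5, 28, 16, 16, 1, 23, 13]
arr[2]=16 > 13: no swap
arr[3]=16 > 13: no swap
arr[4]=1 <= 13: swap with position 1, array becomes [5, 1, 16, 16, 28, 23, 13]
arr[5]=23 > 13: no swap

Place pivot at position 2: [5, 1, 13, 16, 28, 23, 16]
Pivot position: 2

After partitioning with pivot 13, the array becomes [5, 1, 13, 16, 28, 23, 16]. The pivot is placed at index 2. All elements to the left of the pivot are <= 13, and all elements to the right are > 13.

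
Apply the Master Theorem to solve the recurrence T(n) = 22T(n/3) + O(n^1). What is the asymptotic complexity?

Master Theorem for T(n) = 22T(n/3) + O(n^1):

a = 22, b = 3, c = 1
log_b(a) = log_3(22) = 2.8136

Case 1: c = 1 < log_3(22) = 2.8136
T(n) = O(n^(log_3 22))

For T(n) = 22T(n/3) + O(n^1): log_3(22) = 2.8136. This is Case 1 of the Master Theorem (c < log_b(a), work dominated by leaves), giving O(n^(log_3 22)).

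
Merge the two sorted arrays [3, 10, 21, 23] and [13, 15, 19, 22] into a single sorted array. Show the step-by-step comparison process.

Merging process:

Compare 3 vs 13: take 3 from left. Merged: [3]
Compare 10 vs 13: take 10 from left. Merged: [3, 10]
Compare 21 vs 13: take 13 from right. Merged: [3, 10, 13]
Compare 21 vs 15: take 15 from right. Merged: [3, 10, 13, 15]
Compare 21 vs 19: take 19 from right. Merged: [3, 10, 13, 15, 19]
Compare 21 vs 22: take 21 from left. Merged: [3, 10, 13, 15, 19, 21]
Compare 23 vs 22: take 22 from right. Merged: [3, 10, 13, 15, 19, 21, 22]
Append remaining from left: [23]. Merged: [3, 10, 13, 15, 19, 21, 22, 23]

Final merged array: [3, 10, 13, 15, 19, 21, 22, 23]
Total comparisons: 7

The merged array is [3, 10, 13, 15, 19, 21, 22, 23], requiring 7 comparisons. The merge step runs in O(n) time where n is the total number of elements.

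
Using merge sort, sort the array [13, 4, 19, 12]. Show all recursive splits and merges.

Merge sort trace:

Split: [13, 4, 19, 12] -> [13, 4] and [19, 12]
  Split: [13, 4] -> [13] and [4]
  Merge: [13] + [4] -> [4, 13]
  Split: [19, 12] -> [19] and [12]
  Merge: [19] + [12] -> [12, 19]
Merge: [4, 13] + [12, 19] -> [4, 12, 13, 19]

Final sorted array: [4, 12, 13, 19]

The merge sort proceeds by recursively splitting the array and merging sorted halves.
After all merges, the sorted array is [4, 12, 13, 19].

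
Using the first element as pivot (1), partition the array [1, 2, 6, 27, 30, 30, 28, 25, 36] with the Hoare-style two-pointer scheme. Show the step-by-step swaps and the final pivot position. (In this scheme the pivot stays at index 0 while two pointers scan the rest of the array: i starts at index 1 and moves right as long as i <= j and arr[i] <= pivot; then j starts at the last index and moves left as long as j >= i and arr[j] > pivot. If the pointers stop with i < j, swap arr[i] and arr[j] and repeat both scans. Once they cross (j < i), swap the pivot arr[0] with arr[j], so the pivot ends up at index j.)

Hoare-style two-pointer partition with pivot = 1:

Initial array: [1, 2, 6, 27, 30, 30, 28, 25, 36]

Pointers start at i = 1, j = 8.
i ends at 1, j ends at 0: the pointers have crossed (j < i), so scanning stops.

j = 0, so swapping arr[0] with arr[j] leaves the pivot at position 0: [1, 2, 6, 27, 30, 30, 28, 25, 36]
Pivot position: 0

After partitioning with pivot 1, the array becomes [1, 2, 6, 27, 30, 30, 28, 25, 36]. The pivot is placed at index 0. All elements to the left of the pivot are <= 1, and all elements to the right are > 1.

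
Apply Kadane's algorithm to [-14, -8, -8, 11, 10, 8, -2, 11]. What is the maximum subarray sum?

Using Kadane's algorithm on [-14, -8, -8, 11, 10, 8, -2, 11]:

Scanning through the array:
Position 1 (value -8): max_ending_here = -8, max_so_far = -8
Position 2 (value -8): max_ending_here = -8, max_so_far = -8
Position 3 (value 11): max_ending_here = 11, max_so_far = 11
Position 4 (value 10): max_ending_here = 21, max_so_far = 21
Position 5 (value 8): max_ending_here = 29, max_so_far = 29
Position 6 (value -2): max_ending_here = 27, max_so_far = 29
Position 7 (value 11): max_ending_here = 38, max_so_far = 38

Maximum subarray: [11, 10, 8, -2, 11]
Maximum sum: 38

The maximum subarray is [11, 10, 8, -2, 11] with sum 38. This subarray runs from index 3 to index 7.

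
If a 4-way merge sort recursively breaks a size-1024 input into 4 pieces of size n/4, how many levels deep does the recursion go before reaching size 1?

For divide and conquer with division factor 4:

Problem sizes at each level:
Level 0: 1024
Level 1: 256
Level 2: 64
Level 3: 16
Level 4: 4
Level 5: 1

The root is level 0 and the size-1 base case is level 5 (the tree spans levels 0 through 5, i.e. 6 levels counting the root), so the depth is the number of divisions: log_4(1024) = 5

The recursion tree depth is log_4(1024) = 5. At each level, the problem size is divided by 4, so it takes 5 divisions to reduce to a base case of size 1. The algorithm makes 4 recursive calls at each level.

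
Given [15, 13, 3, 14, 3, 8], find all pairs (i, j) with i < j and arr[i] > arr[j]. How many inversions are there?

Finding inversions in [15, 13, 3, 14, 3, 8]:

(0, 1): arr[0]=15 > arr[1]=13
(0, 2): arr[0]=15 > arr[2]=3
(0, 3): arr[0]=15 > arr[3]=14
(0, 4): arr[0]=15 > arr[4]=3
(0, 5): arr[0]=15 > arr[5]=8
(1, 2): arr[1]=13 > arr[2]=3
(1, 4): arr[1]=13 > arr[4]=3
(1, 5): arr[1]=13 > arr[5]=8
(3, 4): arr[3]=14 > arr[4]=3
(3, 5): arr[3]=14 > arr[5]=8

Total inversions: 10

The array has 10 inversion(s): (0,1), (0,2), (0,3), (0,4), (0,5), (1,2), (1,4), (1,5), (3,4), (3,5). Each pair (i,j) satisfies i < j and arr[i] > arr[j].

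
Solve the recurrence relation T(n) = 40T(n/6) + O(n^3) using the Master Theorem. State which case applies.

Master Theorem for T(n) = 40T(n/6) + O(n^3):

a = 40, b = 6, c = 3
log_b(a) = log_6(40) = 2.0588

Case 3: c = 3 > log_6(40) = 2.0588
T(n) = O(n^3) = O(n^3)

For T(n) = 40T(n/6) + O(n^3): log_6(40) = 2.0588. This is Case 3 of the Master Theorem (c > log_b(a), work dominated by root), giving O(n^3).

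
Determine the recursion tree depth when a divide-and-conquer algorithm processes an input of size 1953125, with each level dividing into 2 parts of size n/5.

For divide and conquer with division factor 5:

Problem sizes at each level:
Level 0: 1953125
Level 1: 390625
Level 2: 78125
Level 3: 15625
Level 4: 3125
Level 5: 625
Level 6: 125
Level 7: 25
Level 8: 5
Level 9: 1

The root is level 0 and the size-1 base case is level 9 (the tree spans levels 0 through 9, i.e. 10 levels counting the root), so the depth is the number of divisions: log_5(1953125) = 9

The recursion tree depth is log_5(1953125) = 9. At each level, the problem size is divided by 5, so it takes 9 divisions to reduce to a base case of size 1. The algorithm makes 2 recursive calls at each level.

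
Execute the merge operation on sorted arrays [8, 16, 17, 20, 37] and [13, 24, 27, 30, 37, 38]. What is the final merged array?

Merging process:

Compare 8 vs 13: take 8 from left. Merged: [8]
Compare 16 vs 13: take 13 from right. Merged: [8, 13]
Compare 16 vs 24: take 16 from left. Merged: [8, 13, 16]
Compare 17 vs 24: take 17 from left. Merged: [8, 13, 16, 17]
Compare 20 vs 24: take 20 from left. Merged: [8, 13, 16, 17, 20]
Compare 37 vs 24: take 24 from right. Merged: [8, 13, 16, 17, 20, 24]
Compare 37 vs 27: take 27 from right. Merged: [8, 13, 16, 17, 20, 24, 27]
Compare 37 vs 30: take 30 from right. Merged: [8, 13, 16, 17, 20, 24, 27, 30]
Compare 37 vs 37: take 37 from left. Merged: [8, 13, 16, 17, 20, 24, 27, 30, 37]
Append remaining from right: [37, 38]. Merged: [8, 13, 16, 17, 20, 24, 27, 30, 37, 37, 38]

Final merged array: [8, 13, 16, 17, 20, 24, 27, 30, 37, 37, 38]
Total comparisons: 9

The merged array is [8, 13, 16, 17, 20, 24, 27, 30, 37, 37, 38], requiring 9 comparisons. The merge step runs in O(n) time where n is the total number of elements.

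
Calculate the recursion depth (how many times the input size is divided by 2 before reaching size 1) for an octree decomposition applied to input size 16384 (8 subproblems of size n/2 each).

For divide and conquer with division factor 2:

Problem sizes at each level:
Level 0: 16384
Level 1: 8192
Level 2: 4096
Level 3: 2048
Level 4: 1024
Level 5: 512
Level 6: 256
Level 7: 128
Level 8: 64
Level 9: 32
Level 10: 16
Level 11: 8
Level 12: 4
Level 13: 2
Level 14: 1

The root is level 0 and the size-1 base case is level 14 (the tree spans levels 0 through 14, i.e. 15 levels counting the root), so the depth is the number of divisions: log_2(16384) = 14

The recursion tree depth is log_2(16384) = 14. At each level, the problem size is divided by 2, so it takes 14 divisions to reduce to a base case of size 1. The algorithm makes 8 recursive calls at each level.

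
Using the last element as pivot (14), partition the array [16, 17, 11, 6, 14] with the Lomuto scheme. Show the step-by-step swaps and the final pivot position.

Lomuto partition with pivot = 14:

Initial array: [16, 17, 11, 6, 14]

arr[0]=16 > 14: no swap
arr[1]=17 > 14: no swap
arr[2]=11 <= 14: swap with position 0, array becomes [11, 17, 16, 6, 14]
arr[3]=6 <= 14: swap with position 1, array becomes [11, 6, 16, 17, 14]

Place pivot at position 2: [11, 6, 14, 17, 16]
Pivot position: 2

After partitioning with pivot 14, the array becomes [11, 6, 14, 17, 16]. The pivot is placed at index 2. All elements to the left of the pivot are <= 14, and all elements to the right are > 14.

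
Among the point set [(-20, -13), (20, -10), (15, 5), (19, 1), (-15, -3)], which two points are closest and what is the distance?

Computing all pairwise distances among 5 points:

d((-20, -13), (20, -10)) = 40.1123
d((-20, -13), (15, 5)) = 39.3573
d((-20, -13), (19, 1)) = 41.4367
d((-20, -13), (-15, -3)) = 11.1803
d((20, -10), (15, 5)) = 15.8114
d((20, -10), (19, 1)) = 11.0454
d((20, -10), (-15, -3)) = 35.6931
d((15, 5), (19, 1)) = 5.6569 <-- minimum
d((15, 5), (-15, -3)) = 31.0483
d((19, 1), (-15, -3)) = 34.2345

Closest pair: (15, 5) and (19, 1) with distance 5.6569

The closest pair is (15, 5) and (19, 1) with Euclidean distance 5.6569. For 5 points, brute-force pairwise comparison is shown above. For large n, the divide-and-conquer algorithm (sort by x, recurse on halves, check the dividing strip) achieves O(n log n).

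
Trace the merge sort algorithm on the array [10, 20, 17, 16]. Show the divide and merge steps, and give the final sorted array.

Merge sort trace:

Split: [10, 20, 17, 16] -> [10, 20] and [17, 16]
  Split: [10, 20] -> [10] and [20]
  Merge: [10] + [20] -> [10, 20]
  Split: [17, 16] -> [17] and [16]
  Merge: [17] + [16] -> [16, 17]
Merge: [10, 20] + [16, 17] -> [10, 16, 17, 20]

Final sorted array: [10, 16, 17, 20]

The merge sort proceeds by recursively splitting the array and merging sorted halves.
After all merges, the sorted array is [10, 16, 17, 20].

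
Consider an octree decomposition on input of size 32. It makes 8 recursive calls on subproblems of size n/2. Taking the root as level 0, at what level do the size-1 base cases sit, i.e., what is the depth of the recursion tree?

For divide and conquer with division factor 2:

Problem sizes at each level:
Level 0: 32
Level 1: 16
Level 2: 8
Level 3: 4
Level 4: 2
Level 5: 1

The root is level 0 and the size-1 base case is level 5 (the tree spans levels 0 through 5, i.e. 6 levels counting the root), so the depth is the number of divisions: log_2(32) = 5

The recursion tree depth is log_2(32) = 5. At each level, the problem size is divided by 2, so it takes 5 divisions to reduce to a base case of size 1. The algorithm makes 8 recursive calls at each level.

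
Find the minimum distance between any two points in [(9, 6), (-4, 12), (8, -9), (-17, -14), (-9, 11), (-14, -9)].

Computing all pairwise distances among 6 points:

d((9, 6), (-4, 12)) = 14.3178
d((9, 6), (8, -9)) = 15.0333
d((9, 6), (-17, -14)) = 32.8024
d((9, 6), (-9, 11)) = 18.6815
d((9, 6), (-14, -9)) = 27.4591
d((-4, 12), (8, -9)) = 24.1868
d((-4, 12), (-17, -14)) = 29.0689
d((-4, 12), (-9, 11)) = 5.099 <-- minimum
d((-4, 12), (-14, -9)) = 23.2594
d((8, -9), (-17, -14)) = 25.4951
d((8, -9), (-9, 11)) = 26.2488
d((8, -9), (-14, -9)) = 22.0
d((-17, -14), (-9, 11)) = 26.2488
d((-17, -14), (-14, -9)) = 5.831
d((-9, 11), (-14, -9)) = 20.6155

Closest pair: (-4, 12) and (-9, 11) with distance 5.099

The closest pair is (-4, 12) and (-9, 11) with Euclidean distance 5.099. For 6 points, brute-force pairwise comparison is shown above. For large n, the divide-and-conquer algorithm (sort by x, recurse on halves, check the dividing strip) achieves O(n log n).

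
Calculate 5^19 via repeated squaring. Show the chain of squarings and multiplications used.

Computing 5^19 by squaring (build up from 5^1; each line after the first costs one multiplication):

5^1 = 5
5^2 = (5^1)^2 = 5^2 = 25
5^4 = (5^2)^2 = 25^2 = 625
5^8 = (5^4)^2 = 625^2 = 390625
5^9 = 5 * 5^8 = 5 * 390625 = 1953125
5^18 = (5^9)^2 = 1953125^2 = 3814697265625
5^19 = 5 * 5^18 = 5 * 3814697265625 = 19073486328125

Result: 19073486328125
Multiplications needed: 6 (6 lines after 5^1)

5^19 = 19073486328125. Using exponentiation by squaring, this requires 6 multiplications. The key idea: if the exponent is even, square the half-power; if odd, multiply by the base once.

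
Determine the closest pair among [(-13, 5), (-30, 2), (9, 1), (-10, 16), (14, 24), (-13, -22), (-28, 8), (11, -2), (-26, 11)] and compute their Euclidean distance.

Computing all pairwise distances among 9 points:

d((-13, 5), (-30, 2)) = 17.2627
d((-13, 5), (9, 1)) = 22.3607
d((-13, 5), (-10, 16)) = 11.4018
d((-13, 5), (14, 24)) = 33.0151
d((-13, 5), (-13, -22)) = 27.0
d((-13, 5), (-28, 8)) = 15.2971
d((-13, 5), (11, -2)) = 25.0
d((-13, 5), (-26, 11)) = 14.3178
d((-30, 2), (9, 1)) = 39.0128
d((-30, 2), (-10, 16)) = 24.4131
d((-30, 2), (14, 24)) = 49.1935
d((-30, 2), (-13, -22)) = 29.4109
d((-30, 2), (-28, 8)) = 6.3246
d((-30, 2), (11, -2)) = 41.1947
d((-30, 2), (-26, 11)) = 9.8489
d((9, 1), (-10, 16)) = 24.2074
d((9, 1), (14, 24)) = 23.5372
d((9, 1), (-13, -22)) = 31.8277
d((9, 1), (-28, 8)) = 37.6563
d((9, 1), (11, -2)) = 3.6056 <-- minimum
d((9, 1), (-26, 11)) = 36.4005
d((-10, 16), (14, 24)) = 25.2982
d((-10, 16), (-13, -22)) = 38.1182
d((-10, 16), (-28, 8)) = 19.6977
d((-10, 16), (11, -2)) = 27.6586
d((-10, 16), (-26, 11)) = 16.7631
d((14, 24), (-13, -22)) = 53.3385
d((14, 24), (-28, 8)) = 44.9444
d((14, 24), (11, -2)) = 26.1725
d((14, 24), (-26, 11)) = 42.0595
d((-13, -22), (-28, 8)) = 33.541
d((-13, -22), (11, -2)) = 31.241
d((-13, -22), (-26, 11)) = 35.4683
d((-28, 8), (11, -2)) = 40.2616
d((-28, 8), (-26, 11)) = 3.6056 <-- minimum
d((11, -2), (-26, 11)) = 39.2173

Minimum distance: 3.6056 (tie among 2 pairs: (9, 1) and (11, -2); (-28, 8) and (-26, 11))

The minimum Euclidean distance is 3.6056. There is a tie: 2 pairs achieve this minimum — (9, 1) and (11, -2); (-28, 8) and (-26, 11). Any of these is a valid closest pair. For 9 points, brute-force pairwise comparison is shown above. For large n, the divide-and-conquer algorithm (sort by x, recurse on halves, check the dividing strip) achieves O(n log n).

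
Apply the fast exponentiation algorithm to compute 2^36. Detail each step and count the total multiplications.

Computing 2^36 by squaring (build up from 2^1; each line after the first costs one multiplication):

2^1 = 2
2^2 = (2^1)^2 = 2^2 = 4
2^4 = (2^2)^2 = 4^2 = 16
2^8 = (2^4)^2 = 16^2 = 256
2^9 = 2 * 2^8 = 2 * 256 = 512
2^18 = (2^9)^2 = 512^2 = 262144
2^36 = (2^18)^2 = 262144^2 = 68719476736

Result: 68719476736
Multiplications needed: 6 (6 lines after 2^1)

2^36 = 68719476736. Using exponentiation by squaring, this requires 6 multiplications. The key idea: if the exponent is even, square the half-power; if odd, multiply by the base once.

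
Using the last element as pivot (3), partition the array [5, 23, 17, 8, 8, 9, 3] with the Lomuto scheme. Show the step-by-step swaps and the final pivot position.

Lomuto partition with pivot = 3:

Initial array: [5, 23, 17, 8, 8, 9, 3]

arr[0]=5 > 3: no swap
arr[1]=23 > 3: no swap
arr[2]=17 > 3: no swap
arr[3]=8 > 3: no swap
arr[4]=8 > 3: no swap
arr[5]=9 > 3: no swap

Place pivot at position 0: [3, 23, 17, 8, 8, 9, 5]
Pivot position: 0

After partitioning with pivot 3, the array becomes [3, 23, 17, 8, 8, 9, 5]. The pivot is placed at index 0. All elements to the left of the pivot are <= 3, and all elements to the right are > 3.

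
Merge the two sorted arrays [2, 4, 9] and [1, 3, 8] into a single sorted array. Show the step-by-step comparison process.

Merging process:

Compare 2 vs 1: take 1 from right. Merged: [1]
Compare 2 vs 3: take 2 from left. Merged: [1, 2]
Compare 4 vs 3: take 3 from right. Merged: [1, 2, 3]
Compare 4 vs 8: take 4 from left. Merged: [1, 2, 3, 4]
Compare 9 vs 8: take 8 from right. Merged: [1, 2, 3, 4, 8]
Append remaining from left: [9]. Merged: [1, 2, 3, 4, 8, 9]

Final merged array: [1, 2, 3, 4, 8, 9]
Total comparisons: 5

The merged array is [1, 2, 3, 4, 8, 9], requiring 5 comparisons. The merge step runs in O(n) time where n is the total number of elements.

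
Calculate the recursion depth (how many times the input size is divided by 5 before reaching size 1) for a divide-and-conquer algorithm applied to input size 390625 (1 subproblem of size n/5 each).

For divide and conquer with division factor 5:

Problem sizes at each level:
Level 0: 390625
Level 1: 78125
Level 2: 15625
Level 3: 3125
Level 4: 625
Level 5: 125
Level 6: 25
Level 7: 5
Level 8: 1

The root is level 0 and the size-1 base case is level 8 (the tree spans levels 0 through 8, i.e. 9 levels counting the root), so the depth is the number of divisions: log_5(390625) = 8

The recursion tree depth is log_5(390625) = 8. At each level, the problem size is divided by 5, so it takes 8 divisions to reduce to a base case of size 1. The algorithm makes 1 recursive call at each level.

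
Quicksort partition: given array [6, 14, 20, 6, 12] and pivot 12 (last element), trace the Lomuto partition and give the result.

Lomuto partition with pivot = 12:

Initial array: [6, 14, 20, 6, 12]

arr[0]=6 <= 12: swap with position 0, array becomes [6, 14, 20, 6, 12]
arr[1]=14 > 12: no swap
arr[2]=20 > 12: no swap
arr[3]=6 <= 12: swap with position 1, array becomes [6, 6, 20, 14, 12]

Place pivot at position 2: [6, 6, 12, 14, 20]
Pivot position: 2

After partitioning with pivot 12, the array becomes [6, 6, 12, 14, 20]. The pivot is placed at index 2. All elements to the left of the pivot are <= 12, and all elements to the right are > 12.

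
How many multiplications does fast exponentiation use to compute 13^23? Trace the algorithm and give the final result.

Computing 13^23 by squaring (build up from 13^1; each line after the first costs one multiplication):

13^1 = 13
13^2 = (13^1)^2 = 13^2 = 169
13^4 = (13^2)^2 = 169^2 = 28561
13^5 = 13 * 13^4 = 13 * 28561 = 371293
13^10 = (13^5)^2 = 371293^2 = 137858491849
13^11 = 13 * 13^10 = 13 * 137858491849 = 1792160394037
13^22 = (13^11)^2 = 1792160394037^2 = 3211838877954855105157369
13^23 = 13 * 13^22 = 13 * 3211838877954855105157369 = 41753905413413116367045797

Result: 41753905413413116367045797
Multiplications needed: 7 (7 lines after 13^1)

13^23 = 41753905413413116367045797. Using exponentiation by squaring, this requires 7 multiplications. The key idea: if the exponent is even, square the half-power; if odd, multiply by the base once.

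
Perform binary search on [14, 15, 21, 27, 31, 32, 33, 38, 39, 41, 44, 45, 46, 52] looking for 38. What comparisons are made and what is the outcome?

Binary search for 38 in [14, 15, 21, 27, 31, 32, 33, 38, 39, 41, 44, 45, 46, 52]:

lo=0, hi=13, mid=6, arr[mid]=33 -> 33 < 38, search right half
lo=7, hi=13, mid=10, arr[mid]=44 -> 44 > 38, search left half
lo=7, hi=9, mid=8, arr[mid]=39 -> 39 > 38, search left half
lo=7, hi=7, mid=7, arr[mid]=38 -> Found target at index 7!

Binary search finds 38 at index 7 after 4 comparisons. The search repeatedly halves the search space by comparing with the middle element.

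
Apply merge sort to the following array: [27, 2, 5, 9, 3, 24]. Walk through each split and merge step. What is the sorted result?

Merge sort trace:

Split: [27, 2, 5, 9, 3, 24] -> [27, 2, 5] and [9, 3, 24]
  Split: [27, 2, 5] -> [27] and [2, 5]
    Split: [2, 5] -> [2] and [5]
    Merge: [2] + [5] -> [2, 5]
  Merge: [27] + [2, 5] -> [2, 5, 27]
  Split: [9, 3, 24] -> [9] and [3, 24]
    Split: [3, 24] -> [3] and [24]
    Merge: [3] + [24] -> [3, 24]
  Merge: [9] + [3, 24] -> [3, 9, 24]
Merge: [2, 5, 27] + [3, 9, 24] -> [2, 3, 5, 9, 24, 27]

Final sorted array: [2, 3, 5, 9, 24, 27]

The merge sort proceeds by recursively splitting the array and merging sorted halves.
After all merges, the sorted array is [2, 3, 5, 9, 24, 27].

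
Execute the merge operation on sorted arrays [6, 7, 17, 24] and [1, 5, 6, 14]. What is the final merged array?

Merging process:

Compare 6 vs 1: take 1 from right. Merged: [1]
Compare 6 vs 5: take 5 from right. Merged: [1, 5]
Compare 6 vs 6: take 6 from left. Merged: [1, 5, 6]
Compare 7 vs 6: take 6 from right. Merged: [1, 5, 6, 6]
Compare 7 vs 14: take 7 from left. Merged: [1, 5, 6, 6, 7]
Compare 17 vs 14: take 14 from right. Merged: [1, 5, 6, 6, 7, 14]
Append remaining from left: [17, 24]. Merged: [1, 5, 6, 6, 7, 14, 17, 24]

Final merged array: [1, 5, 6, 6, 7, 14, 17, 24]
Total comparisons: 6

The merged array is [1, 5, 6, 6, 7, 14, 17, 24], requiring 6 comparisons. The merge step runs in O(n) time where n is the total number of elements.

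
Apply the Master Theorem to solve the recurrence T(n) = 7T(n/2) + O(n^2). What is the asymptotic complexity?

Master Theorem for T(n) = 7T(n/2) + O(n^2):

a = 7, b = 2, c = 2
log_b(a) = log_2(7) = 2.8074

Case 1: c = 2 < log_2(7) = 2.8074
T(n) = O(n^(log_2 7))

For T(n) = 7T(n/2) + O(n^2): log_2(7) = 2.8074. This is Case 1 of the Master Theorem (c < log_b(a), work dominated by leaves), giving O(n^(log_2 7)).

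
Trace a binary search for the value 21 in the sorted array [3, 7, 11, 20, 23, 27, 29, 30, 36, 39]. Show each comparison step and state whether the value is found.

Binary search for 21 in [3, 7, 11, 20, 23, 27, 29, 30, 36, 39]:

lo=0, hi=9, mid=4, arr[mid]=23 -> 23 > 21, search left half
lo=0, hi=3, mid=1, arr[mid]=7 -> 7 < 21, search right half
lo=2, hi=3, mid=2, arr[mid]=11 -> 11 < 21, search right half
lo=3, hi=3, mid=3, arr[mid]=20 -> 20 < 21, search right half
lo=4 > hi=3, target 21 not found

Binary search determines that 21 is not in the array after 4 comparisons. The search space was exhausted without finding the target.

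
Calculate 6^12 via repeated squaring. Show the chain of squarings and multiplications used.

Computing 6^12 by squaring (build up from 6^1; each line after the first costs one multiplication):

6^1 = 6
6^2 = (6^1)^2 = 6^2 = 36
6^3 = 6 * 6^2 = 6 * 36 = 216
6^6 = (6^3)^2 = 216^2 = 46656
6^12 = (6^6)^2 = 46656^2 = 2176782336

Result: 2176782336
Multiplications needed: 4 (4 lines after 6^1)

6^12 = 2176782336. Using exponentiation by squaring, this requires 4 multiplications. The key idea: if the exponent is even, square the half-power; if odd, multiply by the base once.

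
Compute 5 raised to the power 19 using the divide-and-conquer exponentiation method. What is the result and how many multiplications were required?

Computing 5^19 by squaring (build up from 5^1; each line after the first costs one multiplication):

5^1 = 5
5^2 = (5^1)^2 = 5^2 = 25
5^4 = (5^2)^2 = 25^2 = 625
5^8 = (5^4)^2 = 625^2 = 390625
5^9 = 5 * 5^8 = 5 * 390625 = 1953125
5^18 = (5^9)^2 = 1953125^2 = 3814697265625
5^19 = 5 * 5^18 = 5 * 3814697265625 = 19073486328125

Result: 19073486328125
Multiplications needed: 6 (6 lines after 5^1)

5^19 = 19073486328125. Using exponentiation by squaring, this requires 6 multiplications. The key idea: if the exponent is even, square the half-power; if odd, multiply by the base once.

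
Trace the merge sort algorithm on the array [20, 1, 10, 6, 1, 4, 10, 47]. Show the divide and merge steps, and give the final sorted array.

Merge sort trace:

Split: [20, 1, 10, 6, 1, 4, 10, 47] -> [20, 1, 10, 6] and [1, 4, 10, 47]
  Split: [20, 1, 10, 6] -> [20, 1] and [10, 6]
    Split: [20, 1] -> [20] and [1]
    Merge: [20] + [1] -> [1, 20]
    Split: [10, 6] -> [10] and [6]
    Merge: [10] + [6] -> [6, 10]
  Merge: [1, 20] + [6, 10] -> [1, 6, 10, 20]
  Split: [1, 4, 10, 47] -> [1, 4] and [10, 47]
    Split: [1, 4] -> [1] and [4]
    Merge: [1] + [4] -> [1, 4]
    Split: [10, 47] -> [10] and [47]
    Merge: [10] + [47] -> [10, 47]
  Merge: [1, 4] + [10, 47] -> [1, 4, 10, 47]
Merge: [1, 6, 10, 20] + [1, 4, 10, 47] -> [1, 1, 4, 6, 10, 10, 20, 47]

Final sorted array: [1, 1, 4, 6, 10, 10, 20, 47]

The merge sort proceeds by recursively splitting the array and merging sorted halves.
After all merges, the sorted array is [1, 1, 4, 6, 10, 10, 20, 47].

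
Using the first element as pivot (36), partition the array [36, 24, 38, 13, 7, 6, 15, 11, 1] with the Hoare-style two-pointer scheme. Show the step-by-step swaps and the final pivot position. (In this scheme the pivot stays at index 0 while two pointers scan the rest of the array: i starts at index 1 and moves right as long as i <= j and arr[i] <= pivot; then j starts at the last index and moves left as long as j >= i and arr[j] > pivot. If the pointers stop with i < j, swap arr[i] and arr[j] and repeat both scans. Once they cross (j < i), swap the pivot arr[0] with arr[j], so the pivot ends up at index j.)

Hoare-style two-pointer partition with pivot = 36:

Initial array: [36, 24, 38, 13, 7, 6, 15, 11, 1]

Pointers start at i = 1, j = 8.
i stops at index 2 (arr[2]=38 > 36), j stops at index 8 (arr[8]=1 <= 36): swap arr[2] and arr[8], array becomes [36, 24, 1, 13, 7, 6, 15, 11, 38]
i ends at 8, j ends at 7: the pointers have crossed (j < i), so scanning stops.

Swap pivot arr[0] with arr[7] to place pivot at position 7: [11, 24, 1, 13, 7, 6, 15, 36, 38]
Pivot position: 7

After partitioning with pivot 36, the array becomes [11, 24, 1, 13, 7, 6, 15, 36, 38]. The pivot is placed at index 7. All elements to the left of the pivot are <= 36, and all elements to the right are > 36.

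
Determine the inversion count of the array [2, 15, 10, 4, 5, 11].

Finding inversions in [2, 15, 10, 4, 5, 11]:

(1, 2): arr[1]=15 > arr[2]=10
(1, 3): arr[1]=15 > arr[3]=4
(1, 4): arr[1]=15 > arr[4]=5
(1, 5): arr[1]=15 > arr[5]=11
(2, 3): arr[2]=10 > arr[3]=4
(2, 4): arr[2]=10 > arr[4]=5

Total inversions: 6

The array has 6 inversion(s): (1,2), (1,3), (1,4), (1,5), (2,3), (2,4). Each pair (i,j) satisfies i < j and arr[i] > arr[j].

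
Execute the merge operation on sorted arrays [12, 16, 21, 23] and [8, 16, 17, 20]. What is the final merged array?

Merging process:

Compare 12 vs 8: take 8 from right. Merged: [8]
Compare 12 vs 16: take 12 from left. Merged: [8, 12]
Compare 16 vs 16: take 16 from left. Merged: [8, 12, 16]
Compare 21 vs 16: take 16 from right. Merged: [8, 12, 16, 16]
Compare 21 vs 17: take 17 from right. Merged: [8, 12, 16, 16, 17]
Compare 21 vs 20: take 20 from right. Merged: [8, 12, 16, 16, 17, 20]
Append remaining from left: [21, 23]. Merged: [8, 12, 16, 16, 17, 20, 21, 23]

Final merged array: [8, 12, 16, 16, 17, 20, 21, 23]
Total comparisons: 6

The merged array is [8, 12, 16, 16, 17, 20, 21, 23], requiring 6 comparisons. The merge step runs in O(n) time where n is the total number of elements.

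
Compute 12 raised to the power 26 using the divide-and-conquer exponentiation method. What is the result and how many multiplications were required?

Computing 12^26 by squaring (build up from 12^1; each line after the first costs one multiplication):

12^1 = 12
12^2 = (12^1)^2 = 12^2 = 144
12^3 = 12 * 12^2 = 12 * 144 = 1728
12^6 = (12^3)^2 = 1728^2 = 2985984
12^12 = (12^6)^2 = 2985984^2 = 8916100448256
12^13 = 12 * 12^12 = 12 * 8916100448256 = 106993205379072
12^26 = (12^13)^2 = 106993205379072^2 = 11447545997288281555215581184

Result: 11447545997288281555215581184
Multiplications needed: 6 (6 lines after 12^1)

12^26 = 11447545997288281555215581184. Using exponentiation by squaring, this requires 6 multiplications. The key idea: if the exponent is even, square the half-power; if odd, multiply by the base once.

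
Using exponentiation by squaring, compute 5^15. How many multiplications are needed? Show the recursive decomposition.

Computing 5^15 by squaring (build up from 5^1; each line after the first costs one multiplication):

5^1 = 5
5^2 = (5^1)^2 = 5^2 = 25
5^3 = 5 * 5^2 = 5 * 25 = 125
5^6 = (5^3)^2 = 125^2 = 15625
5^7 = 5 * 5^6 = 5 * 15625 = 78125
5^14 = (5^7)^2 = 78125^2 = 6103515625
5^15 = 5 * 5^14 = 5 * 6103515625 = 30517578125

Result: 30517578125
Multiplications needed: 6 (6 lines after 5^1)

5^15 = 30517578125. Using exponentiation by squaring, this requires 6 multiplications. The key idea: if the exponent is even, square the half-power; if odd, multiply by the base once.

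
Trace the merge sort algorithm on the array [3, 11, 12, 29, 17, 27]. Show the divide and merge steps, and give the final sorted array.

Merge sort trace:

Split: [3, 11, 12, 29, 17, 27] -> [3, 11, 12] and [29, 17, 27]
  Split: [3, 11, 12] -> [3] and [11, 12]
    Split: [11, 12] -> [11] and [12]
    Merge: [11] + [12] -> [11, 12]
  Merge: [3] + [11, 12] -> [3, 11, 12]
  Split: [29, 17, 27] -> [29] and [17, 27]
    Split: [17, 27] -> [17] and [27]
    Merge: [17] + [27] -> [17, 27]
  Merge: [29] + [17, 27] -> [17, 27, 29]
Merge: [3, 11, 12] + [17, 27, 29] -> [3, 11, 12, 17, 27, 29]

Final sorted array: [3, 11, 12, 17, 27, 29]

The merge sort proceeds by recursively splitting the array and merging sorted halves.
After all merges, the sorted array is [3, 11, 12, 17, 27, 29].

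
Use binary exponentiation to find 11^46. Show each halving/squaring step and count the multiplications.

Computing 11^46 by squaring (build up from 11^1; each line after the first costs one multiplication):

11^1 = 11
11^2 = (11^1)^2 = 11^2 = 121
11^4 = (11^2)^2 = 121^2 = 14641
11^5 = 11 * 11^4 = 11 * 14641 = 161051
11^10 = (11^5)^2 = 161051^2 = 25937424601
11^11 = 11 * 11^10 = 11 * 25937424601 = 285311670611
11^22 = (11^11)^2 = 285311670611^2 = 81402749386839761113321
11^23 = 11 * 11^22 = 11 * 81402749386839761113321 = 895430243255237372246531
11^46 = (11^23)^2 = 895430243255237372246531^2 = 801795320536133573571931534665380233173841533961

Result: 801795320536133573571931534665380233173841533961
Multiplications needed: 8 (8 lines after 11^1)

11^46 = 801795320536133573571931534665380233173841533961. Using exponentiation by squaring, this requires 8 multiplications. The key idea: if the exponent is even, square the half-power; if odd, multiply by the base once.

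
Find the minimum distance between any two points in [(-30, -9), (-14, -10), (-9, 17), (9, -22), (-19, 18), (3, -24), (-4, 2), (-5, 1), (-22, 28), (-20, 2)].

Computing all pairwise distances among 10 points:

d((-30, -9), (-14, -10)) = 16.0312
d((-30, -9), (-9, 17)) = 33.4215
d((-30, -9), (9, -22)) = 41.1096
d((-30, -9), (-19, 18)) = 29.1548
d((-30, -9), (3, -24)) = 36.2491
d((-30, -9), (-4, 2)) = 28.2312
d((-30, -9), (-5, 1)) = 26.9258
d((-30, -9), (-22, 28)) = 37.855
d((-30, -9), (-20, 2)) = 14.8661
d((-14, -10), (-9, 17)) = 27.4591
d((-14, -10), (9, -22)) = 25.9422
d((-14, -10), (-19, 18)) = 28.4429
d((-14, -10), (3, -24)) = 22.0227
d((-14, -10), (-4, 2)) = 15.6205
d((-14, -10), (-5, 1)) = 14.2127
d((-14, -10), (-22, 28)) = 38.833
d((-14, -10), (-20, 2)) = 13.4164
d((-9, 17), (9, -22)) = 42.9535
d((-9, 17), (-19, 18)) = 10.0499
d((-9, 17), (3, -24)) = 42.72
d((-9, 17), (-4, 2)) = 15.8114
d((-9, 17), (-5, 1)) = 16.4924
d((-9, 17), (-22, 28)) = 17.0294
d((-9, 17), (-20, 2)) = 18.6011
d((9, -22), (-19, 18)) = 48.8262
d((9, -22), (3, -24)) = 6.3246
d((9, -22), (-4, 2)) = 27.2947
d((9, -22), (-5, 1)) = 26.9258
d((9, -22), (-22, 28)) = 58.8303
d((9, -22), (-20, 2)) = 37.6431
d((-19, 18), (3, -24)) = 47.4131
d((-19, 18), (-4, 2)) = 21.9317
d((-19, 18), (-5, 1)) = 22.0227
d((-19, 18), (-22, 28)) = 10.4403
d((-19, 18), (-20, 2)) = 16.0312
d((3, -24), (-4, 2)) = 26.9258
d((3, -24), (-5, 1)) = 26.2488
d((3, -24), (-22, 28)) = 57.6975
d((3, -24), (-20, 2)) = 34.7131
d((-4, 2), (-5, 1)) = 1.4142 <-- minimum
d((-4, 2), (-22, 28)) = 31.6228
d((-4, 2), (-20, 2)) = 16.0
d((-5, 1), (-22, 28)) = 31.9061
d((-5, 1), (-20, 2)) = 15.0333
d((-22, 28), (-20, 2)) = 26.0768

Closest pair: (-4, 2) and (-5, 1) with distance 1.4142

The closest pair is (-4, 2) and (-5, 1) with Euclidean distance 1.4142. For 10 points, brute-force pairwise comparison is shown above. For large n, the divide-and-conquer algorithm (sort by x, recurse on halves, check the dividing strip) achieves O(n log n).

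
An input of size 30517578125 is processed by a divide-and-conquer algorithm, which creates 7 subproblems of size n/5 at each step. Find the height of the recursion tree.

For divide and conquer with division factor 5:

Problem sizes at each level:
Level 0: 30517578125
Level 1: 6103515625
Level 2: 1220703125
Level 3: 244140625
Level 4: 48828125
Level 5: 9765625
Level 6: 1953125
Level 7: 390625
Level 8: 78125
Level 9: 15625
Level 10: 3125
Level 11: 625
Level 12: 125
Level 13: 25
Level 14: 5
Level 15: 1

The root is level 0 and the size-1 base case is level 15 (the tree spans levels 0 through 15, i.e. 16 levels counting the root), so the depth is the number of divisions: log_5(30517578125) = 15

The recursion tree depth is log_5(30517578125) = 15. At each level, the problem size is divided by 5, so it takes 15 divisions to reduce to a base case of size 1. The algorithm makes 7 recursive calls at each level.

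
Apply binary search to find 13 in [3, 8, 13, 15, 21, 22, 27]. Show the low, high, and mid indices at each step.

Binary search for 13 in [3, 8, 13, 15, 21, 22, 27]:

lo=0, hi=6, mid=3, arr[mid]=15 -> 15 > 13, search left half
lo=0, hi=2, mid=1, arr[mid]=8 -> 8 < 13, search right half
lo=2, hi=2, mid=2, arr[mid]=13 -> Found target at index 2!

Binary search finds 13 at index 2 after 3 comparisons. The search repeatedly halves the search space by comparing with the middle element.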